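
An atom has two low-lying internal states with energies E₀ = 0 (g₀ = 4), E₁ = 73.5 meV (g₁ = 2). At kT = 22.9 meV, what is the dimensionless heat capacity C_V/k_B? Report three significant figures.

Eᵢ/kT = 0, 3.2096.
Z = Σ gᵢe^(−Eᵢ/kT) = 4·e^(−0) + 2·e^(−3.2096) = 4.0000 + 0.080746 = 4.0807.
⟨E⟩ = 1.4544 meV, ⟨E²⟩ = 106.90 meV².
C_V/k_B = (⟨E²⟩ − ⟨E⟩²)/(kT)² = (106.90 − 2.1153)/524.41 = 0.200.

0.200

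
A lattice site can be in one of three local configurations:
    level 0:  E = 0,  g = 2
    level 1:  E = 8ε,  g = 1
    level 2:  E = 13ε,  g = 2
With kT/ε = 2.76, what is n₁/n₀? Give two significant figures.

0.028

n₁/n₀ = (g₁/g₀) exp[−(E₁−E₀)/kT] = (1/2) × exp(−(8ε)/(2.76ε)) = (1/2) × exp(-2.899) = 0.028.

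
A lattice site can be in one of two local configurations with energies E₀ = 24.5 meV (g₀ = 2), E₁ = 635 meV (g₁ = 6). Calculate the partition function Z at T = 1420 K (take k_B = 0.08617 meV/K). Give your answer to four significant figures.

k_BT = 0.08617 × 1420 K = 122.361 meV.
Eᵢ/kT = 0.200227, 5.18956.
Z = Σ gᵢe^(−Eᵢ/kT) = 2·e^(−0.200227) + 6·e^(−5.18956) = 1.63709 + 0.0334468 = 1.67054.

Z = 1.671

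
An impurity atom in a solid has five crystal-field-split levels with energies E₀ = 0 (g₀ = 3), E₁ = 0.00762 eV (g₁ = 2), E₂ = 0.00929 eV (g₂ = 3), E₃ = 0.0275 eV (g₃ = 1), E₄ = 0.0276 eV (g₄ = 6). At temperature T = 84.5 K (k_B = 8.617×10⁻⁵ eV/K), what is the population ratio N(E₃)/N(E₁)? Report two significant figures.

0.033

k_BT = 8.617×10⁻⁵ × 84.5 K = 0.007281 eV.
n₃/n₁ = (g₃/g₁) exp[−(E₃−E₁)/kT] = (1/2) × exp(−(0.01988 eV)/(0.007281 eV)) = (1/2) × exp(-2.730) = 0.033.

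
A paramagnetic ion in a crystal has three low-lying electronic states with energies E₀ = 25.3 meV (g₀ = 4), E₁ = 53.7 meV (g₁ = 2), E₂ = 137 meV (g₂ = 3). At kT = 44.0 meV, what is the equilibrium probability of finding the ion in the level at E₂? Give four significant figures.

Eᵢ/kT = 0.575000, 1.22045, 3.11364.
Z = Σ gᵢe^(−Eᵢ/kT) = 4·e^(−0.575000) + 2·e^(−1.22045) + 3·e^(−3.11364) = 2.25082 + 0.590195 + 0.133317 = 2.97433.
P₂ = g₂ e^(−E₂/kT) / Z = 0.133317/2.97433 = 0.04482.

0.04482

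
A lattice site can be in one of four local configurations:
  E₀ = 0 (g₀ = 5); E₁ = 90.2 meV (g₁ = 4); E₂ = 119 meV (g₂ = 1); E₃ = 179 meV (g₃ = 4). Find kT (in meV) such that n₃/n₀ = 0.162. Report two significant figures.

n₃/n₀ = (g₃/g₀) exp[−(E₃−E₀)/kT] = 0.162.
⇒ (E₃−E₀)/kT = ln((4/5)/0.162) = ln(4.938) = 1.597.
kT = 179 meV / 1.597 = 110 meV.

110 meV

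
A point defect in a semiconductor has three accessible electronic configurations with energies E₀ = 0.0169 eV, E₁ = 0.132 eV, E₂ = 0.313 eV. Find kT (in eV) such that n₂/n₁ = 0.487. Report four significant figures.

n₂/n₁ = exp[−(E₂−E₁)/kT] = 0.487.
⇒ (E₂−E₁)/kT = ln(1/0.487) = ln(2.05339) = 0.719492.
kT = 0.181 eV / 0.719492 = 0.2516 eV.

0.2516 eV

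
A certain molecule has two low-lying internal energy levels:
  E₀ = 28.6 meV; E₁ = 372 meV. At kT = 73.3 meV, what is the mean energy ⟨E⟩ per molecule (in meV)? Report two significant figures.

32 meV

Eᵢ/kT = 0.3902, 5.075.
Z = Σ e^(−Eᵢ/kT) = e^(−0.3902) + e^(−5.075) = 0.6769 + 0.006251 = 0.6832.
⟨E⟩ = Σ Eᵢ e^(−Eᵢ/kT) / Z = (28.6·0.6769 + 372·0.006251) / 0.6832 = 32 meV.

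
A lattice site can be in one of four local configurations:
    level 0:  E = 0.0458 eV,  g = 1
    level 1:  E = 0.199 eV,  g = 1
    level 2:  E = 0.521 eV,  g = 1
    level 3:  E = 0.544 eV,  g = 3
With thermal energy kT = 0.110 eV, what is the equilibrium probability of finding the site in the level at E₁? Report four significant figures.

0.1920

Eᵢ/kT = 0.416364, 1.80909, 4.73636, 4.94545.
Z = Σ gᵢe^(−Eᵢ/kT) = 1·e^(−0.416364) + 1·e^(−1.80909) + 1·e^(−4.73636) + 3·e^(−4.94545) = 0.659440 + 0.163803 + 0.00877051 + 0.0213471 = 0.853361.
P₁ = g₁ e^(−E₁/kT) / Z = 0.163803/0.853361 = 0.1920.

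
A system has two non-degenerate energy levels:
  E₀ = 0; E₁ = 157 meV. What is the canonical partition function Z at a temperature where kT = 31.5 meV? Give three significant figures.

Eᵢ/kT = 0, 4.9841.
Z = Σ e^(−Eᵢ/kT) = e^(−0) + e^(−4.9841) = 1.0000 + 0.0068459 = 1.0068.

Z = 1.01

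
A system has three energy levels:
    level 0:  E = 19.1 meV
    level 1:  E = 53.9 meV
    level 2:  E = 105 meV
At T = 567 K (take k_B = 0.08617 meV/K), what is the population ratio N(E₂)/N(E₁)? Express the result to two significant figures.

k_BT = 0.08617 × 567 K = 48.86 meV.
n₂/n₁ = exp[−(E₂−E₁)/kT] = exp(−(51.1 meV)/(48.86 meV)) = exp(-1.046) = 0.35.

0.35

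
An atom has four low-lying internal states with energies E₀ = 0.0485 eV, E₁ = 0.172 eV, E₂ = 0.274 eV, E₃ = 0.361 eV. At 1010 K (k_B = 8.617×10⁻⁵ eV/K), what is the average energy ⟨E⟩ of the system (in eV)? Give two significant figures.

k_BT = 8.617×10⁻⁵ × 1010 K = 0.08703 eV.
Eᵢ/kT = 0.5573, 1.976, 3.148, 4.148.
Z = Σ e^(−Eᵢ/kT) = e^(−0.5573) + e^(−1.976) + e^(−3.148) + e^(−4.148) = 0.5728 + 0.1386 + 0.04294 + 0.01580 = 0.7701.
⟨E⟩ = Σ Eᵢ e^(−Eᵢ/kT) / Z = (0.0485·0.5728 + 0.172·0.1386 + 0.274·0.04294 + 0.361·0.01580) / 0.7701 = 0.090 eV.

0.090 eV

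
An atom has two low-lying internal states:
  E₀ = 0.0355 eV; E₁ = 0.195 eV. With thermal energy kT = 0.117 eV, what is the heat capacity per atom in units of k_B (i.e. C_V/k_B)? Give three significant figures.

0.301

Eᵢ/kT = 0.30342, 1.6667.
Z = Σ e^(−Eᵢ/kT) = e^(−0.30342) + e^(−1.6667) = 0.73829 + 0.18887 = 0.92716.
⟨E⟩ = 0.067991 eV, ⟨E²⟩ = 0.0087495 eV².
C_V/k_B = (⟨E²⟩ − ⟨E⟩²)/(kT)² = (0.0087495 − 0.0046228)/0.013689 = 0.301.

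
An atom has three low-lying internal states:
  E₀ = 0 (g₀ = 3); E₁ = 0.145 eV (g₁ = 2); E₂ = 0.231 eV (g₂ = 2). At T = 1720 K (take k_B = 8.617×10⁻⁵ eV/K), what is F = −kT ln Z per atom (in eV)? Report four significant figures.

k_BT = 8.617×10⁻⁵ × 1720 K = 0.148212 eV.
Eᵢ/kT = 0, 0.978328, 1.55858.
Z = Σ gᵢe^(−Eᵢ/kT) = 3·e^(−0) + 2·e^(−0.978328) + 2·e^(−1.55858) = 3.00000 + 0.751878 + 0.420869 = 4.17275.
F = −kT ln Z = −0.148212 × ln(4.17275) = −0.148212 × 1.42858 = -0.2117 eV.

-0.2117 eV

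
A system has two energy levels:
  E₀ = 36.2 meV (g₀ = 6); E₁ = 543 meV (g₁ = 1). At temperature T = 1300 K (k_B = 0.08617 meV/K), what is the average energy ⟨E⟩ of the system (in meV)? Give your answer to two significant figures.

37 meV

k_BT = 0.08617 × 1300 K = 112.0 meV.
Eᵢ/kT = 0.3232, 4.848.
Z = Σ gᵢe^(−Eᵢ/kT) = 6·e^(−0.3232) + 1·e^(−4.848) = 4.343 + 0.007844 = 4.351.
⟨E⟩ = Σ Eᵢ gᵢe^(−Eᵢ/kT) / Z = (36.2·4.343 + 543·0.007844) / 4.351 = 37 meV.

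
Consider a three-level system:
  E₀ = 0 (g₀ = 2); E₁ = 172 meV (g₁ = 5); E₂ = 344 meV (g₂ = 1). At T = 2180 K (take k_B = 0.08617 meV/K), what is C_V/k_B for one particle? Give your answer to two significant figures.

0.27

k_BT = 0.08617 × 2180 K = 187.9 meV.
Eᵢ/kT = 0, 0.9154, 1.831.
Z = Σ gᵢe^(−Eᵢ/kT) = 2·e^(−0) + 5·e^(−0.9154) + 1·e^(−1.831) = 2.000 + 2.002 + 0.1603 = 4.162.
⟨E⟩ = 95.98 meV, ⟨E²⟩ = 18790 meV².
C_V/k_B = (⟨E²⟩ − ⟨E⟩²)/(kT)² = (18790 − 9212)/35310 = 0.27.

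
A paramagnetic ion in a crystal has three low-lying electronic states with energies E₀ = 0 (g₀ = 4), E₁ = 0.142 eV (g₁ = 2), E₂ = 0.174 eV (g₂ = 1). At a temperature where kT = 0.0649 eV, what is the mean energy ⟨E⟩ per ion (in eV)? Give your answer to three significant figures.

0.0102 eV

Eᵢ/kT = 0, 2.1880, 2.6810.
Z = Σ gᵢe^(−Eᵢ/kT) = 4·e^(−0) + 2·e^(−2.1880) + 1·e^(−2.6810) = 4.0000 + 0.22428 + 0.068495 = 4.2928.
⟨E⟩ = Σ Eᵢ gᵢe^(−Eᵢ/kT) / Z = (0·4.0000 + 0.142·0.22428 + 0.174·0.068495) / 4.2928 = 0.0102 eV.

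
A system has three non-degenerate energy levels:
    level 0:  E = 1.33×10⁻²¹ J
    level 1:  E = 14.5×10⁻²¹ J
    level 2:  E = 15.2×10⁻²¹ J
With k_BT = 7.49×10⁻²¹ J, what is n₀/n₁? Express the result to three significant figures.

5.80

n₀/n₁ = exp[−(E₀−E₁)/kT] = exp(−(-13.17 ×10⁻²¹ J)/(7.49 ×10⁻²¹ J)) = exp(1.7583) = 5.80.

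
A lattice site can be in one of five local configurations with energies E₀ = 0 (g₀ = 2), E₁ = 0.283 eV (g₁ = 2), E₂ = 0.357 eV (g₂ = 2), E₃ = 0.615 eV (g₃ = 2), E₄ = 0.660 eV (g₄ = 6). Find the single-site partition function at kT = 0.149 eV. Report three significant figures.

Z = 2.59

Eᵢ/kT = 0, 1.8993, 2.3960, 4.1275, 4.4295.
Z = Σ gᵢe^(−Eᵢ/kT) = 2·e^(−0) + 2·e^(−1.8993) + 2·e^(−2.3960) + 2·e^(−4.1275) + 6·e^(−4.4295) = 2.0000 + 0.29935 + 0.18216 + 0.032246 + 0.071523 = 2.5853.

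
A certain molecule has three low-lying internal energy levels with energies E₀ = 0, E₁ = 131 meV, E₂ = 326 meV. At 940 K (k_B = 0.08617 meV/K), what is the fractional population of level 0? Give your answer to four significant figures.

k_BT = 0.08617 × 940 K = 80.9998 meV.
Eᵢ/kT = 0, 1.61729, 4.02470.
Z = Σ e^(−Eᵢ/kT) = e^(−0) + e^(−1.61729) + e^(−4.02470) = 1.00000 + 0.198436 + 0.0178688 = 1.21630.
P₀ = e^(−E₀/kT) / Z = 1.00000/1.21630 = 0.8222.

0.8222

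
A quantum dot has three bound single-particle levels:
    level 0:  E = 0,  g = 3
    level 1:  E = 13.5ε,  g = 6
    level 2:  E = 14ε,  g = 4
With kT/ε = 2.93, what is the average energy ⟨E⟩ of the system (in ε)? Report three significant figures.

0.413 ε

Eᵢ/kT = 0, 4.6075, 4.7782.
Z = Σ gᵢe^(−Eᵢ/kT) = 3·e^(−0) + 6·e^(−4.6075) + 4·e^(−4.7782) = 3.0000 + 0.059860 + 0.033645 = 3.0935.
⟨E⟩ = Σ Eᵢ gᵢe^(−Eᵢ/kT) / Z = (0·3.0000 + 13.5·0.059860 + 14·0.033645) / 3.0935 = 0.413 ε.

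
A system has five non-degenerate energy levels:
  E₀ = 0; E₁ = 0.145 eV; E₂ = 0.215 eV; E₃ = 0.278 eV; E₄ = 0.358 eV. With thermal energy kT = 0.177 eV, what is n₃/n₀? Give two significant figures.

0.21

n₃/n₀ = exp[−(E₃−E₀)/kT] = exp(−(0.278 eV)/(0.177 eV)) = exp(-1.571) = 0.21.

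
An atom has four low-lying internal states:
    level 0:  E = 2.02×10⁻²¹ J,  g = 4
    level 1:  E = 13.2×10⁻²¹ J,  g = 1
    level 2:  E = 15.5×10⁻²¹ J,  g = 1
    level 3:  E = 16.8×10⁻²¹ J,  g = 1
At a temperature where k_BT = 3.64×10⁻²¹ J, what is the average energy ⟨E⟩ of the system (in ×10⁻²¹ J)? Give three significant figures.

2.29 ×10⁻²¹ J

Eᵢ/kT = 0.55495, 3.6264, 4.2582, 4.6154.
Z = Σ gᵢe^(−Eᵢ/kT) = 4·e^(−0.55495) + 1·e^(−3.6264) + 1·e^(−4.2582) + 1·e^(−4.6154) = 2.2964 + 0.026612 + 0.014148 + 0.0098982 = 2.3471.
⟨E⟩ = Σ Eᵢ gᵢe^(−Eᵢ/kT) / Z = (2.02·2.2964 + 13.2·0.026612 + 15.5·0.014148 + 16.8·0.0098982) / 2.3471 = 2.29 ×10⁻²¹ J.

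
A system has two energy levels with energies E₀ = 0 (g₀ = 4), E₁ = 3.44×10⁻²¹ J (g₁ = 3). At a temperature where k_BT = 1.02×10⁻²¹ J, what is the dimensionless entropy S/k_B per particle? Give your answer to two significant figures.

1.5

Eᵢ/kT = 0, 3.373.
Z = Σ gᵢe^(−Eᵢ/kT) = 4·e^(−0) + 3·e^(−3.373) = 4.000 + 0.1029 = 4.103.
⟨E⟩ = Σ EᵢPᵢ = 0.08627 ×10⁻²¹ J.
S/k_B = ln Z + ⟨E⟩/kT = ln(4.103) + 0.08627/1.02 = 1.412 + 0.08458 = 1.5.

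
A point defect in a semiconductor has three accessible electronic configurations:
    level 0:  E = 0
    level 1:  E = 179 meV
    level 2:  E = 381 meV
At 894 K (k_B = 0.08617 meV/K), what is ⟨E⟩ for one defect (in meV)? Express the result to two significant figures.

18 meV

k_BT = 0.08617 × 894 K = 77.04 meV.
Eᵢ/kT = 0, 2.323, 4.945.
Z = Σ e^(−Eᵢ/kT) = e^(−0) + e^(−2.323) + e^(−4.945) = 1.000 + 0.09798 + 0.007119 = 1.105.
⟨E⟩ = Σ Eᵢ e^(−Eᵢ/kT) / Z = (0·1.000 + 179·0.09798 + 381·0.007119) / 1.105 = 18 meV.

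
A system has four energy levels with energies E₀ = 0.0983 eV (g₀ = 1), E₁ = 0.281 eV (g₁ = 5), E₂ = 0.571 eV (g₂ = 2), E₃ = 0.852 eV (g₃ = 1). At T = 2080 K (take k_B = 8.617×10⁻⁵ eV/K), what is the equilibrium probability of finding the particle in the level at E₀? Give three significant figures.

0.338

k_BT = 8.617×10⁻⁵ × 2080 K = 0.17923 eV.
Eᵢ/kT = 0.54846, 1.5678, 3.1859, 4.7537.
Z = Σ gᵢe^(−Eᵢ/kT) = 1·e^(−0.54846) + 5·e^(−1.5678) + 2·e^(−3.1859) + 1·e^(−4.7537) = 0.57784 + 1.0425 + 0.082682 + 0.0086197 = 1.7116.
P₀ = g₀ e^(−E₀/kT) / Z = 0.57784/1.7116 = 0.338.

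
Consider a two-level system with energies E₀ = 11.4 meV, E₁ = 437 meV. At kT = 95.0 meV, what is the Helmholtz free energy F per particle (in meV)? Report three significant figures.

10.3 meV

Eᵢ/kT = 0.12000, 4.6000.
Z = Σ e^(−Eᵢ/kT) = e^(−0.12000) + e^(−4.6000) = 0.88692 + 0.010052 = 0.89697.
F = −kT ln Z = −95.0 × ln(0.89697) = −95.0 × -0.10873 = 10.3 meV.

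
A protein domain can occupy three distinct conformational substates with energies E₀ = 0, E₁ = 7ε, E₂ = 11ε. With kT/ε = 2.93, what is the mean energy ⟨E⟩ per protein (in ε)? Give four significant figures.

Eᵢ/kT = 0, 2.38908, 3.75427.
Z = Σ e^(−Eᵢ/kT) = e^(−0) + e^(−2.38908) + e^(−3.75427) = 1.00000 + 0.0917140 + 0.0234175 = 1.11513.
⟨E⟩ = Σ Eᵢ e^(−Eᵢ/kT) / Z = (0·1.00000 + 7·0.0917140 + 11·0.0234175) / 1.11513 = 0.8067 ε.

0.8067 ε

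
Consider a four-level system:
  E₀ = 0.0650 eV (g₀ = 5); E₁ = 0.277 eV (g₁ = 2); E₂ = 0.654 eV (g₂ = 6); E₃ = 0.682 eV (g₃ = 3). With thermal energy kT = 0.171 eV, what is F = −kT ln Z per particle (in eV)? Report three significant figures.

-0.237 eV

Eᵢ/kT = 0.38012, 1.6199, 3.8246, 3.9883.
Z = Σ gᵢe^(−Eᵢ/kT) = 5·e^(−0.38012) + 2·e^(−1.6199) + 6·e^(−3.8246) + 3·e^(−3.9883) = 3.4189 + 0.39584 + 0.13096 + 0.055594 = 4.0013.
F = −kT ln Z = −0.171 × ln(4.0013) = −0.171 × 1.3866 = -0.237 eV.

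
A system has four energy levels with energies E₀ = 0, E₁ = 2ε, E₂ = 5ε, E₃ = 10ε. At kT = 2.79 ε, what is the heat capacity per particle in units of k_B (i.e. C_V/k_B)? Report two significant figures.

0.48

Eᵢ/kT = 0, 0.7168, 1.792, 3.584.
Z = Σ e^(−Eᵢ/kT) = e^(−0) + e^(−0.7168) + e^(−1.792) + e^(−3.584) = 1.000 + 0.4883 + 0.1666 + 0.02776 = 1.683.
⟨E⟩ = 1.240 ε, ⟨E²⟩ = 5.285 ε².
C_V/k_B = (⟨E²⟩ − ⟨E⟩²)/(kT)² = (5.285 − 1.538)/7.784 = 0.48.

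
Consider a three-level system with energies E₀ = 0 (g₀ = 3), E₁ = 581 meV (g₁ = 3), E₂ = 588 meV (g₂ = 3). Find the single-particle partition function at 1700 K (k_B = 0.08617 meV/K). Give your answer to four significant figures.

Z = 3.111

k_BT = 0.08617 × 1700 K = 146.489 meV.
Eᵢ/kT = 0, 3.96617, 4.01395.
Z = Σ gᵢe^(−Eᵢ/kT) = 3·e^(−0) + 3·e^(−3.96617) + 3·e^(−4.01395) = 3.00000 + 0.0568376 + 0.0541857 = 3.11102.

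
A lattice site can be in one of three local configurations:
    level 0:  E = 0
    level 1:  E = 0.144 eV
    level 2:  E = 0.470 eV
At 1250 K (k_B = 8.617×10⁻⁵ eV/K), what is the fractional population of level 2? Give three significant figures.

k_BT = 8.617×10⁻⁵ × 1250 K = 0.10771 eV.
Eᵢ/kT = 0, 1.3369, 4.3636.
Z = Σ e^(−Eᵢ/kT) = e^(−0) + e^(−1.3369) + e^(−4.3636) = 1.0000 + 0.26266 + 0.012732 = 1.2754.
P₂ = e^(−E₂/kT) / Z = 0.012732/1.2754 = 0.00998.

0.00998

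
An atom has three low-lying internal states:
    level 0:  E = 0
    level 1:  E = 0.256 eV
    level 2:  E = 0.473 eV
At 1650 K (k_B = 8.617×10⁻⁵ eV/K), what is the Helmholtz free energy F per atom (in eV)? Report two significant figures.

-0.026 eV

k_BT = 8.617×10⁻⁵ × 1650 K = 0.1422 eV.
Eᵢ/kT = 0, 1.800, 3.326.
Z = Σ e^(−Eᵢ/kT) = e^(−0) + e^(−1.800) + e^(−3.326) = 1.000 + 0.1653 + 0.03594 = 1.201.
F = −kT ln Z = −0.1422 × ln(1.201) = −0.1422 × 0.1832 = -0.026 eV.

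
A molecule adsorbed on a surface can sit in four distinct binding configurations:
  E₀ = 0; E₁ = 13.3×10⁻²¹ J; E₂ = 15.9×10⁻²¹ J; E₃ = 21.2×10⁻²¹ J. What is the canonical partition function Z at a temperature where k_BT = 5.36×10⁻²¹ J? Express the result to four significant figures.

Eᵢ/kT = 0, 2.48134, 2.96642, 3.95522.
Z = Σ e^(−Eᵢ/kT) = e^(−0) + e^(−2.48134) + e^(−2.96642) + e^(−3.95522) = 1.00000 + 0.0836311 + 0.0514873 + 0.0191545 = 1.15427.

Z = 1.154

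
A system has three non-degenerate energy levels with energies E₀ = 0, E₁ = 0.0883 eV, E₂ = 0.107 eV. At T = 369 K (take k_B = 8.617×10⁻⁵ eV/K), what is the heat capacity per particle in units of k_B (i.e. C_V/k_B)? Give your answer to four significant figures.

0.7248

k_BT = 8.617×10⁻⁵ × 369 K = 0.0317967 eV.
Eᵢ/kT = 0, 2.77702, 3.36513.
Z = Σ e^(−Eᵢ/kT) = e^(−0) + e^(−2.77702) + e^(−3.36513) = 1.00000 + 0.0622237 + 0.0345575 = 1.09678.
⟨E⟩ = 0.00838090 eV, ⟨E²⟩ = 0.000803078 eV².
C_V/k_B = (⟨E²⟩ − ⟨E⟩²)/(kT)² = (0.000803078 − 0.0000702395)/0.00101103 = 0.7248.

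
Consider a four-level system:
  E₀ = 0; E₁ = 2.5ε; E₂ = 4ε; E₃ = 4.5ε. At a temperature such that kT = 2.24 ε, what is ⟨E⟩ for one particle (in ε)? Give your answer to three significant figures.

Eᵢ/kT = 0, 1.1161, 1.7857, 2.0089.
Z = Σ e^(−Eᵢ/kT) = e^(−0) + e^(−1.1161) + e^(−1.7857) + e^(−2.0089) = 1.0000 + 0.32755 + 0.16768 + 0.13414 = 1.6294.
⟨E⟩ = Σ Eᵢ e^(−Eᵢ/kT) / Z = (0·1.0000 + 2.5·0.32755 + 4·0.16768 + 4.5·0.13414) / 1.6294 = 1.28 ε.

1.28 ε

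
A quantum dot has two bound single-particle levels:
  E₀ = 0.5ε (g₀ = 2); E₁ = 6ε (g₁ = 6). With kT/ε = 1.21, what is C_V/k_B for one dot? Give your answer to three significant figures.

Eᵢ/kT = 0.41322, 4.9587.
Z = Σ gᵢe^(−Eᵢ/kT) = 2·e^(−0.41322) + 6·e^(−4.9587) = 1.3230 + 0.042132 = 1.3651.
⟨E⟩ = 0.66976 ε, ⟨E²⟩ = 1.3534 ε².
C_V/k_B = (⟨E²⟩ − ⟨E⟩²)/(kT)² = (1.3534 − 0.44858)/1.4641 = 0.618.

0.618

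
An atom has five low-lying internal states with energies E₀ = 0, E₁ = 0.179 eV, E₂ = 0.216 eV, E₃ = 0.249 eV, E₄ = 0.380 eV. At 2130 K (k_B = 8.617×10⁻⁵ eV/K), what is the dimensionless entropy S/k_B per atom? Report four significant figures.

1.375

k_BT = 8.617×10⁻⁵ × 2130 K = 0.183542 eV.
Eᵢ/kT = 0, 0.975254, 1.17684, 1.35664, 2.07037.
Z = Σ e^(−Eᵢ/kT) = e^(−0) + e^(−0.975254) + e^(−1.17684) + e^(−1.35664) + e^(−2.07037) = 1.00000 + 0.377097 + 0.308251 + 0.257525 + 0.126139 = 2.06901.
⟨E⟩ = Σ EᵢPᵢ = 0.118965 eV.
S/k_B = ln Z + ⟨E⟩/kT = ln(2.06901) + 0.118965/0.183542 = 0.727070 + 0.648162 = 1.375.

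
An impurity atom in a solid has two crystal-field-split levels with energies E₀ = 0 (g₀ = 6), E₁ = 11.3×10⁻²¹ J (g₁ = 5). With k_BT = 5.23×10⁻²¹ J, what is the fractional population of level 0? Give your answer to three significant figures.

0.912

Eᵢ/kT = 0, 2.1606.
Z = Σ gᵢe^(−Eᵢ/kT) = 6·e^(−0) + 5·e^(−2.1606) = 6.0000 + 0.57628 = 6.5763.
P₀ = g₀ e^(−E₀/kT) / Z = 6.0000/6.5763 = 0.912.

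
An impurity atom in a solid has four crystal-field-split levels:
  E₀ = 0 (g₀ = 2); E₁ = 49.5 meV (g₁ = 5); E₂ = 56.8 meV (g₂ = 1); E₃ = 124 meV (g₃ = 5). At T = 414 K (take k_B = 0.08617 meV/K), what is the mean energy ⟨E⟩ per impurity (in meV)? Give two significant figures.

k_BT = 0.08617 × 414 K = 35.67 meV.
Eᵢ/kT = 0, 1.388, 1.592, 3.476.
Z = Σ gᵢe^(−Eᵢ/kT) = 2·e^(−0) + 5·e^(−1.388) + 1·e^(−1.592) + 5·e^(−3.476) = 2.000 + 1.248 + 0.2035 + 0.1547 = 3.606.
⟨E⟩ = Σ Eᵢ gᵢe^(−Eᵢ/kT) / Z = (0·2.000 + 49.5·1.248 + 56.8·0.2035 + 124·0.1547) / 3.606 = 26 meV.

26 meV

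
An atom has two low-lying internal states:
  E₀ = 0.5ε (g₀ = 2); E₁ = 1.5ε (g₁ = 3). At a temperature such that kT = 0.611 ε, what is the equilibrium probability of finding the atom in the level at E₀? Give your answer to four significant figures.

Eᵢ/kT = 0.818331, 2.45499.
Z = Σ gᵢe^(−Eᵢ/kT) = 2·e^(−0.818331) + 3·e^(−2.45499) = 0.882335 + 0.257592 = 1.13993.
P₀ = g₀ e^(−E₀/kT) / Z = 0.882335/1.13993 = 0.7740.

0.7740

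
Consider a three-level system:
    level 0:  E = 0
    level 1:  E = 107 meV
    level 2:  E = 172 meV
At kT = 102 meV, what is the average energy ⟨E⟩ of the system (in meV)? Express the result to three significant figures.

45.2 meV

Eᵢ/kT = 0, 1.0490, 1.6863.
Z = Σ e^(−Eᵢ/kT) = e^(−0) + e^(−1.0490) + e^(−1.6863) = 1.0000 + 0.35029 + 0.18520 = 1.5355.
⟨E⟩ = Σ Eᵢ e^(−Eᵢ/kT) / Z = (0·1.0000 + 107·0.35029 + 172·0.18520) / 1.5355 = 45.2 meV.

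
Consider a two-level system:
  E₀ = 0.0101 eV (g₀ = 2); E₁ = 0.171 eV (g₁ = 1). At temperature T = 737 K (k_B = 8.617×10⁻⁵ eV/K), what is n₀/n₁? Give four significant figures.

25.20

k_BT = 8.617×10⁻⁵ × 737 K = 0.0635073 eV.
n₀/n₁ = (g₀/g₁) exp[−(E₀−E₁)/kT] = (2/1) × exp(−(-0.1609 eV)/(0.0635073 eV)) = (2/1) × exp(2.53357) = 25.20.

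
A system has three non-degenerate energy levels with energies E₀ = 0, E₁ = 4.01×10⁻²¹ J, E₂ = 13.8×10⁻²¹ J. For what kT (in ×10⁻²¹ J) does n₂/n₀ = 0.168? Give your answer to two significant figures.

n₂/n₀ = exp[−(E₂−E₀)/kT] = 0.168.
⇒ (E₂−E₀)/kT = ln(1/0.168) = ln(5.952) = 1.784.
kT = 13.8 ×10⁻²¹ J / 1.784 = 7.7 ×10⁻²¹ J.

7.7 ×10⁻²¹ J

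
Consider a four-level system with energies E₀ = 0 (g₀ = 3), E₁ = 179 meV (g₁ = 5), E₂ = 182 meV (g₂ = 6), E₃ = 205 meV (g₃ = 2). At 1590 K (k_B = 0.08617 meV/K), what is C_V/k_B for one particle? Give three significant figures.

k_BT = 0.08617 × 1590 K = 137.01 meV.
Eᵢ/kT = 0, 1.3065, 1.3284, 1.4962.
Z = Σ gᵢe^(−Eᵢ/kT) = 3·e^(−0) + 5·e^(−1.3065) + 6·e^(−1.3284) + 2·e^(−1.4962) = 3.0000 + 1.3538 + 1.5894 + 0.44796 = 6.3912.
⟨E⟩ = 97.546 meV, ⟨E²⟩ = 17970 meV².
C_V/k_B = (⟨E²⟩ − ⟨E⟩²)/(kT)² = (17970 − 9515.2)/18772 = 0.450.

0.450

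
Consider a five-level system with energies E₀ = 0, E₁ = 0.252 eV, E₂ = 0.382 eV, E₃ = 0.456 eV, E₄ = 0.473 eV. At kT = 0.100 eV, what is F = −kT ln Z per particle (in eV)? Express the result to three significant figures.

-0.0115 eV

Eᵢ/kT = 0, 2.5200, 3.8200, 4.5600, 4.7300.
Z = Σ e^(−Eᵢ/kT) = e^(−0) + e^(−2.5200) + e^(−3.8200) + e^(−4.5600) + e^(−4.7300) = 1.0000 + 0.080460 + 0.021928 + 0.010462 + 0.0088265 = 1.1217.
F = −kT ln Z = −0.100 × ln(1.1217) = −0.100 × 0.11485 = -0.0115 eV.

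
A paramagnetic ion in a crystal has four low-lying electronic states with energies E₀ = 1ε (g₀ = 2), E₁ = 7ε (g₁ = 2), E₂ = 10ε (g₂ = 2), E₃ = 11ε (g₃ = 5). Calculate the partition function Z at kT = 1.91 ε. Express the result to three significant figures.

Z = 1.26

Eᵢ/kT = 0.52356, 3.6649, 5.2356, 5.7592.
Z = Σ gᵢe^(−Eᵢ/kT) = 2·e^(−0.52356) + 2·e^(−3.6649) + 2·e^(−5.2356) + 5·e^(−5.7592) = 1.1848 + 0.051213 + 0.010647 + 0.015768 = 1.2624.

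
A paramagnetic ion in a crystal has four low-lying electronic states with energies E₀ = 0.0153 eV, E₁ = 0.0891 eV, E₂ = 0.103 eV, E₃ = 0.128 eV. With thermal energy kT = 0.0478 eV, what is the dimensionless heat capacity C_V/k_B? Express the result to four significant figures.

0.7393

Eᵢ/kT = 0.320084, 1.86402, 2.15481, 2.67782.
Z = Σ e^(−Eᵢ/kT) = e^(−0.320084) + e^(−1.86402) + e^(−2.15481) + e^(−2.67782) = 0.726088 + 0.155048 + 0.115925 + 0.0687128 = 1.06577.
⟨E⟩ = 0.0428417 eV, ⟨E²⟩ = 0.00352469 eV².
C_V/k_B = (⟨E²⟩ − ⟨E⟩²)/(kT)² = (0.00352469 − 0.00183541)/0.00228484 = 0.7393.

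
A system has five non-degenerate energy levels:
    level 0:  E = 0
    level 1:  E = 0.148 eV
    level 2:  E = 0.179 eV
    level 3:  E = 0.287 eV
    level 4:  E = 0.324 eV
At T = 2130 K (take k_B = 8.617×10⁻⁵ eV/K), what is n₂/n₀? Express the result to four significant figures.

0.3771

k_BT = 8.617×10⁻⁵ × 2130 K = 0.183542 eV.
n₂/n₀ = exp[−(E₂−E₀)/kT] = exp(−(0.179 eV)/(0.183542 eV)) = exp(-0.975254) = 0.3771.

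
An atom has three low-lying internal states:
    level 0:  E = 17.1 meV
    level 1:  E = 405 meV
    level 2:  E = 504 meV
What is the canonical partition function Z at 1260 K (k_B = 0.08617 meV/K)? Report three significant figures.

Z = 0.888

k_BT = 0.08617 × 1260 K = 108.57 meV.
Eᵢ/kT = 0.15750, 3.7303, 4.6422.
Z = Σ e^(−Eᵢ/kT) = e^(−0.15750) + e^(−3.7303) + e^(−4.6422) = 0.85428 + 0.023986 + 0.0096365 = 0.88790.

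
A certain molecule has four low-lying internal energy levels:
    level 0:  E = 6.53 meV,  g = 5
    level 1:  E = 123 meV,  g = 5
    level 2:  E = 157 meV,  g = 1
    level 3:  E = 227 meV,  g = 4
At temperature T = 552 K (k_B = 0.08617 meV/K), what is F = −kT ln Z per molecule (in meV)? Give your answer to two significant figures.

k_BT = 0.08617 × 552 K = 47.57 meV.
Eᵢ/kT = 0.1373, 2.586, 3.300, 4.772.
Z = Σ gᵢe^(−Eᵢ/kT) = 5·e^(−0.1373) + 5·e^(−2.586) + 1·e^(−3.300) + 4·e^(−4.772) = 4.359 + 0.3766 + 0.03688 + 0.03385 = 4.806.
F = −kT ln Z = −47.57 × ln(4.806) = −47.57 × 1.570 = -75 meV.

-75 meV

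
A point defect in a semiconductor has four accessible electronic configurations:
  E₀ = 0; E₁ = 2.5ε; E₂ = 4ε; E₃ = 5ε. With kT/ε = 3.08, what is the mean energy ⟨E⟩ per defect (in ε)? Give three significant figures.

Eᵢ/kT = 0, 0.81169, 1.2987, 1.6234.
Z = Σ e^(−Eᵢ/kT) = e^(−0) + e^(−0.81169) + e^(−1.2987) + e^(−1.6234) = 1.0000 + 0.44411 + 0.27289 + 0.19723 = 1.9142.
⟨E⟩ = Σ Eᵢ e^(−Eᵢ/kT) / Z = (0·1.0000 + 2.5·0.44411 + 4·0.27289 + 5·0.19723) / 1.9142 = 1.67 ε.

1.67 ε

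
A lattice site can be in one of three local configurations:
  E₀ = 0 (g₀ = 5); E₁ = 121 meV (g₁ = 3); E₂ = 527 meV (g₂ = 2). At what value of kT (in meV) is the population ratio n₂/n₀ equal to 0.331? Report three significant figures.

2780 meV

n₂/n₀ = (g₂/g₀) exp[−(E₂−E₀)/kT] = 0.331.
⇒ (E₂−E₀)/kT = ln((2/5)/0.331) = ln(1.2085) = 0.18938.
kT = 527 meV / 0.18938 = 2780 meV.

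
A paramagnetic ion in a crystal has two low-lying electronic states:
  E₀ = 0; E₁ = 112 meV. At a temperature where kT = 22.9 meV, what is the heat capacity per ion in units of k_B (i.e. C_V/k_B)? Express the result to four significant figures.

0.1771

Eᵢ/kT = 0, 4.89083.
Z = Σ e^(−Eᵢ/kT) = e^(−0) + e^(−4.89083) = 1.00000 + 0.00751518 = 1.00752.
⟨E⟩ = 0.835418 meV, ⟨E²⟩ = 93.5668 meV².
C_V/k_B = (⟨E²⟩ − ⟨E⟩²)/(kT)² = (93.5668 − 0.697923)/524.410 = 0.1771.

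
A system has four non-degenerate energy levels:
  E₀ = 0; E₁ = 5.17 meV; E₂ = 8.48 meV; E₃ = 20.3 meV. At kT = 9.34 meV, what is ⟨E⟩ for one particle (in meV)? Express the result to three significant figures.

Eᵢ/kT = 0, 0.55353, 0.90792, 2.1734.
Z = Σ e^(−Eᵢ/kT) = e^(−0) + e^(−0.55353) + e^(−0.90792) + e^(−2.1734) = 1.0000 + 0.57492 + 0.40336 + 0.11379 = 2.0921.
⟨E⟩ = Σ Eᵢ e^(−Eᵢ/kT) / Z = (0·1.0000 + 5.17·0.57492 + 8.48·0.40336 + 20.3·0.11379) / 2.0921 = 4.16 meV.

4.16 meV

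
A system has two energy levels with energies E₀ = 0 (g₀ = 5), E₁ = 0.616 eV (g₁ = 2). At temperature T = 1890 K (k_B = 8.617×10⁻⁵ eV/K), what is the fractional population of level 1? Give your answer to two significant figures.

0.0090

k_BT = 8.617×10⁻⁵ × 1890 K = 0.1629 eV.
Eᵢ/kT = 0, 3.781.
Z = Σ gᵢe^(−Eᵢ/kT) = 5·e^(−0) + 2·e^(−3.781) = 5.000 + 0.04560 = 5.046.
P₁ = g₁ e^(−E₁/kT) / Z = 0.04560/5.046 = 0.0090.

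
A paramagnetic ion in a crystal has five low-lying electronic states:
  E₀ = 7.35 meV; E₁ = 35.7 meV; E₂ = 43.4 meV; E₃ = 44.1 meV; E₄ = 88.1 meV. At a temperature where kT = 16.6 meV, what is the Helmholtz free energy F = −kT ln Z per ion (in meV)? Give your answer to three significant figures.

1.62 meV

Eᵢ/kT = 0.44277, 2.1506, 2.6145, 2.6566, 5.3072.
Z = Σ e^(−Eᵢ/kT) = e^(−0.44277) + e^(−2.1506) + e^(−2.6145) + e^(−2.6566) + e^(−5.3072) = 0.64225 + 0.11641 + 0.073204 + 0.070186 + 0.0049558 = 0.90701.
F = −kT ln Z = −16.6 × ln(0.90701) = −16.6 × -0.097602 = 1.62 meV.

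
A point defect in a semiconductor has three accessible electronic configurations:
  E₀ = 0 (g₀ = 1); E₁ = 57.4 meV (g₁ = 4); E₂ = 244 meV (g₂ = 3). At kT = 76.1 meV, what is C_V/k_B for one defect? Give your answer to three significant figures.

0.410

Eᵢ/kT = 0, 0.75427, 3.2063.
Z = Σ gᵢe^(−Eᵢ/kT) = 1·e^(−0) + 4·e^(−0.75427) + 3·e^(−3.2063) = 1.0000 + 1.8814 + 0.12152 = 3.0029.
⟨E⟩ = 45.837 meV, ⟨E²⟩ = 4473.5 meV².
C_V/k_B = (⟨E²⟩ − ⟨E⟩²)/(kT)² = (4473.5 − 2101.0)/5791.2 = 0.410.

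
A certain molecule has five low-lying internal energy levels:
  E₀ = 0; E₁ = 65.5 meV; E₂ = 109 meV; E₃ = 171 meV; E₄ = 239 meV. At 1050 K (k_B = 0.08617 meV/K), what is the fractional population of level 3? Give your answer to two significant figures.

0.075

k_BT = 0.08617 × 1050 K = 90.48 meV.
Eᵢ/kT = 0, 0.7239, 1.205, 1.890, 2.641.
Z = Σ e^(−Eᵢ/kT) = e^(−0) + e^(−0.7239) + e^(−1.205) + e^(−1.890) + e^(−2.641) = 1.000 + 0.4849 + 0.2997 + 0.1511 + 0.07129 = 2.007.
P₃ = e^(−E₃/kT) / Z = 0.1511/2.007 = 0.075.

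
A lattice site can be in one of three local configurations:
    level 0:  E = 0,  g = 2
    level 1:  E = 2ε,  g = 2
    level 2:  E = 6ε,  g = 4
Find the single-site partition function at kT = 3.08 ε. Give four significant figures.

Z = 3.615

Eᵢ/kT = 0, 0.649351, 1.94805.
Z = Σ gᵢe^(−Eᵢ/kT) = 2·e^(−0) + 2·e^(−0.649351) + 4·e^(−1.94805) = 2.00000 + 1.04477 + 0.570207 = 3.61498.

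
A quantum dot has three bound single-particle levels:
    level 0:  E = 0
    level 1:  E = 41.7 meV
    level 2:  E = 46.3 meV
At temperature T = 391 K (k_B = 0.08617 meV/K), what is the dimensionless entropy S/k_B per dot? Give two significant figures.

0.89

k_BT = 0.08617 × 391 K = 33.69 meV.
Eᵢ/kT = 0, 1.238, 1.374.
Z = Σ e^(−Eᵢ/kT) = e^(−0) + e^(−1.238) + e^(−1.374) = 1.000 + 0.2900 + 0.2531 = 1.543.
⟨E⟩ = Σ EᵢPᵢ = 15.43 meV.
S/k_B = ln Z + ⟨E⟩/kT = ln(1.543) + 15.43/33.69 = 0.4337 + 0.4580 = 0.89.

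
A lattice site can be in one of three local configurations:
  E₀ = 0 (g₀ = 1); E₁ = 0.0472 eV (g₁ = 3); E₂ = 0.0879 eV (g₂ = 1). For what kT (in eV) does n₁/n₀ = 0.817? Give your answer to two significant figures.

0.036 eV

n₁/n₀ = (g₁/g₀) exp[−(E₁−E₀)/kT] = 0.817.
⇒ (E₁−E₀)/kT = ln((3/1)/0.817) = ln(3.672) = 1.301.
kT = 0.0472 eV / 1.301 = 0.036 eV.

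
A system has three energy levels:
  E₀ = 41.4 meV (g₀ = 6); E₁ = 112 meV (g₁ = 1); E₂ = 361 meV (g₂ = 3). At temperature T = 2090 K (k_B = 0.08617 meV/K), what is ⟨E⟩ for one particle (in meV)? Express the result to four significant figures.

70.67 meV

k_BT = 0.08617 × 2090 K = 180.095 meV.
Eᵢ/kT = 0.229879, 0.621894, 2.00450.
Z = Σ gᵢe^(−Eᵢ/kT) = 6·e^(−0.229879) + 1·e^(−0.621894) + 3·e^(−2.00450) = 4.76778 + 0.536927 + 0.404183 = 5.70889.
⟨E⟩ = Σ Eᵢ gᵢe^(−Eᵢ/kT) / Z = (41.4·4.76778 + 112·0.536927 + 361·0.404183) / 5.70889 = 70.67 meV.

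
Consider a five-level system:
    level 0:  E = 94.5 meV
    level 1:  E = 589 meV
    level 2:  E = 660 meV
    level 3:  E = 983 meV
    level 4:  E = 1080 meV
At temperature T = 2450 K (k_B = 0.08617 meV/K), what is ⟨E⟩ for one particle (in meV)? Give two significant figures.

190 meV

k_BT = 0.08617 × 2450 K = 211.1 meV.
Eᵢ/kT = 0.4477, 2.790, 3.126, 4.657, 5.116.
Z = Σ e^(−Eᵢ/kT) = e^(−0.4477) + e^(−2.790) + e^(−3.126) + e^(−4.657) + e^(−5.116) = 0.6391 + 0.06142 + 0.04389 + 0.009495 + 0.006000 = 0.7599.
⟨E⟩ = Σ Eᵢ e^(−Eᵢ/kT) / Z = (94.5·0.6391 + 589·0.06142 + 660·0.04389 + 983·0.009495 + 1080·0.006000) / 0.7599 = 190 meV.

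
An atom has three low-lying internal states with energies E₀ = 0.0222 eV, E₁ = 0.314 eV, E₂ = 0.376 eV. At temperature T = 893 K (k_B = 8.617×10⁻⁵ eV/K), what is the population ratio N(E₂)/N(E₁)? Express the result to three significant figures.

0.447

k_BT = 8.617×10⁻⁵ × 893 K = 0.076950 eV.
n₂/n₁ = exp[−(E₂−E₁)/kT] = exp(−(0.062 eV)/(0.076950 eV)) = exp(-0.80572) = 0.447.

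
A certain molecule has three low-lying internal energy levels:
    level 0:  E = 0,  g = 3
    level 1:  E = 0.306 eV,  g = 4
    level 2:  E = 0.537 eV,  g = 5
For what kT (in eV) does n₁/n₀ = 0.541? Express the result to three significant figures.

n₁/n₀ = (g₁/g₀) exp[−(E₁−E₀)/kT] = 0.541.
⇒ (E₁−E₀)/kT = ln((4/3)/0.541) = ln(2.4646) = 0.90203.
kT = 0.306 eV / 0.90203 = 0.339 eV.

0.339 eV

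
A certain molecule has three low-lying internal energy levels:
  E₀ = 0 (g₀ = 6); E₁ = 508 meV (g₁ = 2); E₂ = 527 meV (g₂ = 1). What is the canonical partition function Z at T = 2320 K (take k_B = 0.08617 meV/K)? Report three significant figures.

k_BT = 0.08617 × 2320 K = 199.91 meV.
Eᵢ/kT = 0, 2.5411, 2.6362.
Z = Σ gᵢe^(−Eᵢ/kT) = 6·e^(−0) + 2·e^(−2.5411) + 1·e^(−2.6362) = 6.0000 + 0.15756 + 0.071633 = 6.2292.

Z = 6.23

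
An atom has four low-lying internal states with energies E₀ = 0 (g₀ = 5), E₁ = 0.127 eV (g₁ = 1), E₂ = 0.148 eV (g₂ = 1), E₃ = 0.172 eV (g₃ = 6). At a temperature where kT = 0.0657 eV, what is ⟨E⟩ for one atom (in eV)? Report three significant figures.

0.0192 eV

Eᵢ/kT = 0, 1.9330, 2.2527, 2.6180.
Z = Σ gᵢe^(−Eᵢ/kT) = 5·e^(−0) + 1·e^(−1.9330) + 1·e^(−2.2527) + 6·e^(−2.6180) = 5.0000 + 0.14471 + 0.10512 + 0.43769 = 5.6875.
⟨E⟩ = Σ Eᵢ gᵢe^(−Eᵢ/kT) / Z = (0·5.0000 + 0.127·0.14471 + 0.148·0.10512 + 0.172·0.43769) / 5.6875 = 0.0192 eV.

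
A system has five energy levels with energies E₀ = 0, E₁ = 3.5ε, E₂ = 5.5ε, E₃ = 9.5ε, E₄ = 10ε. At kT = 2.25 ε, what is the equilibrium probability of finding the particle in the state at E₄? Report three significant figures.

Eᵢ/kT = 0, 1.5556, 2.4444, 4.2222, 4.4444.
Z = Σ e^(−Eᵢ/kT) = e^(−0) + e^(−1.5556) + e^(−2.4444) + e^(−4.2222) + e^(−4.4444) = 1.0000 + 0.21106 + 0.086778 + 0.014666 + 0.011744 = 1.3242.
P₄ = e^(−E₄/kT) / Z = 0.011744/1.3242 = 0.00887.

0.00887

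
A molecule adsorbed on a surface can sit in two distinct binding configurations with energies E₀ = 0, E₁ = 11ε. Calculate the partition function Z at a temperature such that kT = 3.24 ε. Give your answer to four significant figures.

Z = 1.034

Eᵢ/kT = 0, 3.39506.
Z = Σ e^(−Eᵢ/kT) = e^(−0) + e^(−3.39506) = 1.00000 + 0.0335385 = 1.03354.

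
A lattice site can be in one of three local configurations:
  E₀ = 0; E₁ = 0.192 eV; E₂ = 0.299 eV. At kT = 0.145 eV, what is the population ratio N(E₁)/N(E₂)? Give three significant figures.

n₁/n₂ = exp[−(E₁−E₂)/kT] = exp(−(-0.107 eV)/(0.145 eV)) = exp(0.73793) = 2.09.

2.09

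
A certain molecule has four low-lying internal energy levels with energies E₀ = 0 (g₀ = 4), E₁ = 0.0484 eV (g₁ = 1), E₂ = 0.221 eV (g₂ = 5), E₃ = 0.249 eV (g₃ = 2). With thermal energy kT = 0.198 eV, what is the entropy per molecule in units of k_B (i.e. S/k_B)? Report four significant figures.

Eᵢ/kT = 0, 0.244444, 1.11616, 1.25758.
Z = Σ gᵢe^(−Eᵢ/kT) = 4·e^(−0) + 1·e^(−0.244444) + 5·e^(−1.11616) + 2·e^(−1.25758) = 4.00000 + 0.783140 + 1.63768 + 0.568683 = 6.98950.
⟨E⟩ = Σ EᵢPᵢ = 0.0774638 eV.
S/k_B = ln Z + ⟨E⟩/kT = ln(6.98950) + 0.0774638/0.198 = 1.94441 + 0.391231 = 2.336.

2.336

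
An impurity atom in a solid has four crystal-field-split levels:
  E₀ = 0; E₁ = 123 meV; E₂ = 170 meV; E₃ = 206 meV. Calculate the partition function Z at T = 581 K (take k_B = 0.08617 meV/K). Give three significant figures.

Z = 1.14

k_BT = 0.08617 × 581 K = 50.065 meV.
Eᵢ/kT = 0, 2.4568, 3.3956, 4.1147.
Z = Σ e^(−Eᵢ/kT) = e^(−0) + e^(−2.4568) + e^(−3.3956) + e^(−4.1147) = 1.0000 + 0.085709 + 0.033520 + 0.016331 = 1.1356.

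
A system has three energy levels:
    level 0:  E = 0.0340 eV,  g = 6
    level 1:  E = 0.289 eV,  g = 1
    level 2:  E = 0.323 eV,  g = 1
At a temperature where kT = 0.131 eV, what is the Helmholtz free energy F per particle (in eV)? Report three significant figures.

Eᵢ/kT = 0.25954, 2.2061, 2.4656.
Z = Σ gᵢe^(−Eᵢ/kT) = 6·e^(−0.25954) + 1·e^(−2.2061) + 1·e^(−2.4656) = 4.6284 + 0.11013 + 0.084958 = 4.8235.
F = −kT ln Z = −0.131 × ln(4.8235) = −0.131 × 1.5735 = -0.206 eV.

-0.206 eV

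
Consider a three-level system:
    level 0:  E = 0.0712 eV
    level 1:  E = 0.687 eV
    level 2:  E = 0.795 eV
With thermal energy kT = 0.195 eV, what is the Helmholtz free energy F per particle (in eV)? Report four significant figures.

Eᵢ/kT = 0.365128, 3.52308, 4.07692.
Z = Σ e^(−Eᵢ/kT) = e^(−0.365128) + e^(−3.52308) + e^(−4.07692) = 0.694108 + 0.0295084 + 0.0169596 = 0.740576.
F = −kT ln Z = −0.195 × ln(0.740576) = −0.195 × -0.300327 = 0.05856 eV.

0.05856 eV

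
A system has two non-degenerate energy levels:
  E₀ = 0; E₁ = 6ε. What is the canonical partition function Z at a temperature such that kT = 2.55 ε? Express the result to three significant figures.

Eᵢ/kT = 0, 2.3529.
Z = Σ e^(−Eᵢ/kT) = e^(−0) + e^(−2.3529) = 1.0000 + 0.095093 = 1.0951.

Z = 1.10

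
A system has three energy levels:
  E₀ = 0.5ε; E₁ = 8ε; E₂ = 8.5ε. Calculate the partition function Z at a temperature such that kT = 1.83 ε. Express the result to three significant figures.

Eᵢ/kT = 0.27322, 4.3716, 4.6448.
Z = Σ e^(−Eᵢ/kT) = e^(−0.27322) + e^(−4.3716) + e^(−4.6448) = 0.76093 + 0.012631 + 0.0096115 = 0.78317.

Z = 0.783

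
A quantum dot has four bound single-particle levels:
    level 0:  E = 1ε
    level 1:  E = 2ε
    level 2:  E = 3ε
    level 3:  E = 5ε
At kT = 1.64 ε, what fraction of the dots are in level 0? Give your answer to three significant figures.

0.519

Eᵢ/kT = 0.60976, 1.2195, 1.8293, 3.0488.
Z = Σ e^(−Eᵢ/kT) = e^(−0.60976) + e^(−1.2195) + e^(−1.8293) + e^(−3.0488) = 0.54348 + 0.29538 + 0.16053 + 0.047416 = 1.0468.
P₀ = e^(−E₀/kT) / Z = 0.54348/1.0468 = 0.519.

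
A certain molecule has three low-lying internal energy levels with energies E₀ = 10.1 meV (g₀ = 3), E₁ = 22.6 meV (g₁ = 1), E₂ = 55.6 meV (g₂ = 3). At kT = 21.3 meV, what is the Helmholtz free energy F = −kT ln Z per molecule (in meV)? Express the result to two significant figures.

-19 meV

Eᵢ/kT = 0.4742, 1.061, 2.610.
Z = Σ gᵢe^(−Eᵢ/kT) = 3·e^(−0.4742) + 1·e^(−1.061) + 3·e^(−2.610) = 1.867 + 0.3461 + 0.2206 = 2.434.
F = −kT ln Z = −21.3 × ln(2.434) = −21.3 × 0.8895 = -19 meV.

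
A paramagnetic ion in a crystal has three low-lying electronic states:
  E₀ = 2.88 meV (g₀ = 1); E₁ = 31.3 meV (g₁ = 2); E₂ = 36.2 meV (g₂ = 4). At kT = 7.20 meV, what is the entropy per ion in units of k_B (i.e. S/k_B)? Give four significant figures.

0.3842

Eᵢ/kT = 0.400000, 4.34722, 5.02778.
Z = Σ gᵢe^(−Eᵢ/kT) = 1·e^(−0.400000) + 2·e^(−4.34722) + 4·e^(−5.02778) = 0.670320 + 0.0258855 + 0.0262134 = 0.722419.
⟨E⟩ = Σ EᵢPᵢ = 5.10737 meV.
S/k_B = ln Z + ⟨E⟩/kT = ln(0.722419) + 5.10737/7.20 = -0.325150 + 0.709357 = 0.3842.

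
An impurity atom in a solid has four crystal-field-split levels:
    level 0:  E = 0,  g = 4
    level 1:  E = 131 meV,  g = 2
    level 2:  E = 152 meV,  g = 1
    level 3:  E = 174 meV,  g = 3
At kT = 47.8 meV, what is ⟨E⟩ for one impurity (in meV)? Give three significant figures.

8.69 meV

Eᵢ/kT = 0, 2.7406, 3.1799, 3.6402.
Z = Σ gᵢe^(−Eᵢ/kT) = 4·e^(−0) + 2·e^(−2.7406) + 1·e^(−3.1799) + 3·e^(−3.6402) = 4.0000 + 0.12906 + 0.041590 + 0.078741 = 4.2494.
⟨E⟩ = Σ Eᵢ gᵢe^(−Eᵢ/kT) / Z = (0·4.0000 + 131·0.12906 + 152·0.041590 + 174·0.078741) / 4.2494 = 8.69 meV.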